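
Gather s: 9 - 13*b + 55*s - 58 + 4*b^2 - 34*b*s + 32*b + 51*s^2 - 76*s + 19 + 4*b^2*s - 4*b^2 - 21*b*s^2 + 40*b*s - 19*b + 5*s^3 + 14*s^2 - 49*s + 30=5*s^3 + s^2*(65 - 21*b) + s*(4*b^2 + 6*b - 70)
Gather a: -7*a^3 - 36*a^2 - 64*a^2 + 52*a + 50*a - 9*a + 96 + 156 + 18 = -7*a^3 - 100*a^2 + 93*a + 270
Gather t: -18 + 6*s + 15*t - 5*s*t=6*s + t*(15 - 5*s) - 18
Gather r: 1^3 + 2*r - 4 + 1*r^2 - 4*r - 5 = r^2 - 2*r - 8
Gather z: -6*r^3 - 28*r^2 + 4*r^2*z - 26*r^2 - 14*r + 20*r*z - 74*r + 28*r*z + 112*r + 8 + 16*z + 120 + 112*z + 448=-6*r^3 - 54*r^2 + 24*r + z*(4*r^2 + 48*r + 128) + 576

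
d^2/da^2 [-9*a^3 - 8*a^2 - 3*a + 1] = -54*a - 16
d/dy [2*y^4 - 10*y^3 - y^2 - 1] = 2*y*(4*y^2 - 15*y - 1)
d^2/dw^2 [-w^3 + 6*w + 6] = -6*w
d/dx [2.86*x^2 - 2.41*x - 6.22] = 5.72*x - 2.41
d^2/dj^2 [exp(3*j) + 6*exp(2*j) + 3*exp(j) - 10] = (9*exp(2*j) + 24*exp(j) + 3)*exp(j)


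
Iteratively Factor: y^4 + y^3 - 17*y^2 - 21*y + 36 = (y - 4)*(y^3 + 5*y^2 + 3*y - 9) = (y - 4)*(y + 3)*(y^2 + 2*y - 3) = (y - 4)*(y + 3)^2*(y - 1)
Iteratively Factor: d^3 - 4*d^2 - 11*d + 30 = (d - 2)*(d^2 - 2*d - 15) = (d - 2)*(d + 3)*(d - 5)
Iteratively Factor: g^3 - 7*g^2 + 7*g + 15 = (g - 5)*(g^2 - 2*g - 3) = (g - 5)*(g - 3)*(g + 1)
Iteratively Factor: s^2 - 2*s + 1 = (s - 1)*(s - 1)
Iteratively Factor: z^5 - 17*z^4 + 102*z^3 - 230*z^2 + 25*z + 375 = (z - 5)*(z^4 - 12*z^3 + 42*z^2 - 20*z - 75) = (z - 5)*(z - 3)*(z^3 - 9*z^2 + 15*z + 25) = (z - 5)^2*(z - 3)*(z^2 - 4*z - 5) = (z - 5)^2*(z - 3)*(z + 1)*(z - 5)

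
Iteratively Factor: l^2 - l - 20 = (l - 5)*(l + 4)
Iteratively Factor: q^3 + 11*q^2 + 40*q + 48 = (q + 4)*(q^2 + 7*q + 12) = (q + 4)^2*(q + 3)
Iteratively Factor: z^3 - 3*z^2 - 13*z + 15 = (z - 5)*(z^2 + 2*z - 3) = (z - 5)*(z + 3)*(z - 1)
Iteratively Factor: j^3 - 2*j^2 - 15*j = (j)*(j^2 - 2*j - 15) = j*(j + 3)*(j - 5)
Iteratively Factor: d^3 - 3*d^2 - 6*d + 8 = (d + 2)*(d^2 - 5*d + 4) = (d - 4)*(d + 2)*(d - 1)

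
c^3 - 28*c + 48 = (c - 4)*(c - 2)*(c + 6)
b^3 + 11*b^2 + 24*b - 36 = (b - 1)*(b + 6)^2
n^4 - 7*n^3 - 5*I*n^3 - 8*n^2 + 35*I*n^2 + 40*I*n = n*(n - 8)*(n + 1)*(n - 5*I)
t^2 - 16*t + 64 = (t - 8)^2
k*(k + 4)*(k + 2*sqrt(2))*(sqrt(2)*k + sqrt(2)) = sqrt(2)*k^4 + 4*k^3 + 5*sqrt(2)*k^3 + 4*sqrt(2)*k^2 + 20*k^2 + 16*k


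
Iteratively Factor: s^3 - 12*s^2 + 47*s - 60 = (s - 4)*(s^2 - 8*s + 15) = (s - 4)*(s - 3)*(s - 5)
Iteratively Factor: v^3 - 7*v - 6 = (v + 1)*(v^2 - v - 6) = (v - 3)*(v + 1)*(v + 2)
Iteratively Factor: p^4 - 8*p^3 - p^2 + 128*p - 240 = (p - 4)*(p^3 - 4*p^2 - 17*p + 60) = (p - 4)*(p + 4)*(p^2 - 8*p + 15) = (p - 5)*(p - 4)*(p + 4)*(p - 3)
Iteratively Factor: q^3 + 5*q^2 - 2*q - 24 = (q + 4)*(q^2 + q - 6) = (q - 2)*(q + 4)*(q + 3)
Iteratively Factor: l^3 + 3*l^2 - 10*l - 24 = (l - 3)*(l^2 + 6*l + 8) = (l - 3)*(l + 2)*(l + 4)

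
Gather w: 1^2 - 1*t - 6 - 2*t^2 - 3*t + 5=-2*t^2 - 4*t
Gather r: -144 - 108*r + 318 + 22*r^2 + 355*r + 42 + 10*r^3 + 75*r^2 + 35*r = 10*r^3 + 97*r^2 + 282*r + 216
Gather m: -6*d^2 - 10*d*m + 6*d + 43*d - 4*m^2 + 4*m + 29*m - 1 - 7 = -6*d^2 + 49*d - 4*m^2 + m*(33 - 10*d) - 8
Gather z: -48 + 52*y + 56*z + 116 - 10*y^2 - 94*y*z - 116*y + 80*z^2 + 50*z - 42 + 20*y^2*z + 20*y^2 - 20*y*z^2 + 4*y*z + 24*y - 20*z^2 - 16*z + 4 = 10*y^2 - 40*y + z^2*(60 - 20*y) + z*(20*y^2 - 90*y + 90) + 30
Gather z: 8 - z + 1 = 9 - z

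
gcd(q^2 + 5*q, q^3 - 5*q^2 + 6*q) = q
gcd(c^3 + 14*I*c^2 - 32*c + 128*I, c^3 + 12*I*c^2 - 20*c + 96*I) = c^2 + 6*I*c + 16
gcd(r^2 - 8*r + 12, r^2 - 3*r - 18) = r - 6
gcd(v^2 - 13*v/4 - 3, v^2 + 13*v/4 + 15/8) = v + 3/4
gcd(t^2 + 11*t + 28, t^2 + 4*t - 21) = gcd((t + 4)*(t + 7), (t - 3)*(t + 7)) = t + 7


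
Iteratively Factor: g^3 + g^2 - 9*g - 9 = (g + 3)*(g^2 - 2*g - 3) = (g + 1)*(g + 3)*(g - 3)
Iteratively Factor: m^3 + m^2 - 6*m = (m - 2)*(m^2 + 3*m) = (m - 2)*(m + 3)*(m)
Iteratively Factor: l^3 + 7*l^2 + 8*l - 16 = (l + 4)*(l^2 + 3*l - 4) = (l + 4)^2*(l - 1)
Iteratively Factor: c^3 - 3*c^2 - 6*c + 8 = (c - 4)*(c^2 + c - 2) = (c - 4)*(c + 2)*(c - 1)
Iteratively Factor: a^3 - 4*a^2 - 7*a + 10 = (a - 1)*(a^2 - 3*a - 10) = (a - 1)*(a + 2)*(a - 5)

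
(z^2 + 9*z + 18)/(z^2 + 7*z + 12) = (z + 6)/(z + 4)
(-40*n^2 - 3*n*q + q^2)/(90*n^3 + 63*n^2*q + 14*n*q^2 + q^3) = (-8*n + q)/(18*n^2 + 9*n*q + q^2)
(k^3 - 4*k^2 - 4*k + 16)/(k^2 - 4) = k - 4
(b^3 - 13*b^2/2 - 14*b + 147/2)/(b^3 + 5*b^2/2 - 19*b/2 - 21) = (b - 7)/(b + 2)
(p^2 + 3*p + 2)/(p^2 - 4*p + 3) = (p^2 + 3*p + 2)/(p^2 - 4*p + 3)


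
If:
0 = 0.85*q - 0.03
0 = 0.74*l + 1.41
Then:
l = -1.91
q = 0.04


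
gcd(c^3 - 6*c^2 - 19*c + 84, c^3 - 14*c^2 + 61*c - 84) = c^2 - 10*c + 21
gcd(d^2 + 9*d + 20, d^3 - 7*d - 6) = 1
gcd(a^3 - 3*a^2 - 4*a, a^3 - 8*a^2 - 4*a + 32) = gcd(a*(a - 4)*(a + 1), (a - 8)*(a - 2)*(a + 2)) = 1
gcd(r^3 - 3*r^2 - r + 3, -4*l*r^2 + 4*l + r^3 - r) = r^2 - 1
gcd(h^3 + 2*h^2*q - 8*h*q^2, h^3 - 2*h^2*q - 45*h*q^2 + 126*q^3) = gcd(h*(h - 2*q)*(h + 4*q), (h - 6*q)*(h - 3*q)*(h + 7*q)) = 1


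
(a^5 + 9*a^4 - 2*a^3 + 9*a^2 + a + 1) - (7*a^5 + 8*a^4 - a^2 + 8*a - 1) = -6*a^5 + a^4 - 2*a^3 + 10*a^2 - 7*a + 2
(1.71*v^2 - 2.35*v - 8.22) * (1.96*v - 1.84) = 3.3516*v^3 - 7.7524*v^2 - 11.7872*v + 15.1248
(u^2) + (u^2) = 2*u^2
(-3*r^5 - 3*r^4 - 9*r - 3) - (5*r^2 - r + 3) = -3*r^5 - 3*r^4 - 5*r^2 - 8*r - 6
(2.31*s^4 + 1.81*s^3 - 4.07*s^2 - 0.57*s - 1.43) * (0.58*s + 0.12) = 1.3398*s^5 + 1.327*s^4 - 2.1434*s^3 - 0.819*s^2 - 0.8978*s - 0.1716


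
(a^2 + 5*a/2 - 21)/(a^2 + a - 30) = (a - 7/2)/(a - 5)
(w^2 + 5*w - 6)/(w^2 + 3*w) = (w^2 + 5*w - 6)/(w*(w + 3))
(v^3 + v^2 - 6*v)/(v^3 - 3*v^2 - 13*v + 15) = v*(v - 2)/(v^2 - 6*v + 5)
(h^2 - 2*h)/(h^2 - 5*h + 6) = h/(h - 3)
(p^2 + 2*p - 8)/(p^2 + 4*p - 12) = (p + 4)/(p + 6)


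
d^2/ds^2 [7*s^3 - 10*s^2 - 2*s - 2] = 42*s - 20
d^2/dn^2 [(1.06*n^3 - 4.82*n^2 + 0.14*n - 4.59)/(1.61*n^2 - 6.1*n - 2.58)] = (-8.5265128291212e-14*n^4 - 6.25739599999997*n^3 - 91.4206499999999*n^2 + 316.294236*n - 448.29402)/(4.173281*n^6 - 47.43543*n^5 + 159.661446*n^4 - 74.95192*n^3 - 255.854988*n^2 - 121.81212*n - 17.173512)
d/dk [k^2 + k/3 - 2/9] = 2*k + 1/3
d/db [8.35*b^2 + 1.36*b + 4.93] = 16.7*b + 1.36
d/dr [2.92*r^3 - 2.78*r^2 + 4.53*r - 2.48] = 8.76*r^2 - 5.56*r + 4.53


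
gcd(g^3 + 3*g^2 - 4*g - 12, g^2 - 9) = g + 3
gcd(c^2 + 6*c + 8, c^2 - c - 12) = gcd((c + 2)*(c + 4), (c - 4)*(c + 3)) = 1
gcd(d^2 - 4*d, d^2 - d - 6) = 1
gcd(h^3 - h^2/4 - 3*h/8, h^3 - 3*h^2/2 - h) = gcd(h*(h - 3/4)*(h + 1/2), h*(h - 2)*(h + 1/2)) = h^2 + h/2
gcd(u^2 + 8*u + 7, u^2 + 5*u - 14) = u + 7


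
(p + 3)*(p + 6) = p^2 + 9*p + 18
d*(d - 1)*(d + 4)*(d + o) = d^4 + d^3*o + 3*d^3 + 3*d^2*o - 4*d^2 - 4*d*o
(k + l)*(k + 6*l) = k^2 + 7*k*l + 6*l^2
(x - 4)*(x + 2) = x^2 - 2*x - 8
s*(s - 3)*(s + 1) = s^3 - 2*s^2 - 3*s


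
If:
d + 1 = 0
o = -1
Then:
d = -1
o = -1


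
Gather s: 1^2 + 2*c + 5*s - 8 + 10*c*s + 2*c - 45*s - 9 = 4*c + s*(10*c - 40) - 16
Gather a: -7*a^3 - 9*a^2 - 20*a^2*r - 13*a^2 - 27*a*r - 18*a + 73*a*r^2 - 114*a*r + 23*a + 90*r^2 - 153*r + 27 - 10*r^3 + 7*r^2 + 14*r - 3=-7*a^3 + a^2*(-20*r - 22) + a*(73*r^2 - 141*r + 5) - 10*r^3 + 97*r^2 - 139*r + 24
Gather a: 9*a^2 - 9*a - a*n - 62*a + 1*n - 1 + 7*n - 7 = 9*a^2 + a*(-n - 71) + 8*n - 8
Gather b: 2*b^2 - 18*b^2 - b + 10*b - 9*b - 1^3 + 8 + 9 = 16 - 16*b^2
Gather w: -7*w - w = -8*w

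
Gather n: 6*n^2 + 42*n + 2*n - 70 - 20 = 6*n^2 + 44*n - 90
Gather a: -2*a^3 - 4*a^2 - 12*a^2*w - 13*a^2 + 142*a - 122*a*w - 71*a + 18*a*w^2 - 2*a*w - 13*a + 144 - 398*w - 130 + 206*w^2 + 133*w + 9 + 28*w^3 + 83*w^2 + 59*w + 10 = -2*a^3 + a^2*(-12*w - 17) + a*(18*w^2 - 124*w + 58) + 28*w^3 + 289*w^2 - 206*w + 33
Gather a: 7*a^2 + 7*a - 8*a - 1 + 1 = 7*a^2 - a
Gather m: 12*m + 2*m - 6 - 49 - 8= 14*m - 63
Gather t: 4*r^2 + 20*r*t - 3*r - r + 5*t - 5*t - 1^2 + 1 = 4*r^2 + 20*r*t - 4*r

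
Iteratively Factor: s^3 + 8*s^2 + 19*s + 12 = (s + 1)*(s^2 + 7*s + 12) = (s + 1)*(s + 4)*(s + 3)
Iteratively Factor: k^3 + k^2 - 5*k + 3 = (k - 1)*(k^2 + 2*k - 3) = (k - 1)^2*(k + 3)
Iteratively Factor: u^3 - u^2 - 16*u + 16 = (u + 4)*(u^2 - 5*u + 4) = (u - 4)*(u + 4)*(u - 1)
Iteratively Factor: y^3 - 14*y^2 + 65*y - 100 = (y - 5)*(y^2 - 9*y + 20) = (y - 5)^2*(y - 4)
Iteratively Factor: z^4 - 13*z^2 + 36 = (z - 3)*(z^3 + 3*z^2 - 4*z - 12) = (z - 3)*(z - 2)*(z^2 + 5*z + 6) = (z - 3)*(z - 2)*(z + 2)*(z + 3)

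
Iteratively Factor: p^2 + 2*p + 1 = (p + 1)*(p + 1)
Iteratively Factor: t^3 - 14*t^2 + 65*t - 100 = (t - 5)*(t^2 - 9*t + 20) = (t - 5)*(t - 4)*(t - 5)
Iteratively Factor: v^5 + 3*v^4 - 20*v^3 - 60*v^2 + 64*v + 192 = (v + 3)*(v^4 - 20*v^2 + 64) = (v - 4)*(v + 3)*(v^3 + 4*v^2 - 4*v - 16) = (v - 4)*(v + 3)*(v + 4)*(v^2 - 4) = (v - 4)*(v - 2)*(v + 3)*(v + 4)*(v + 2)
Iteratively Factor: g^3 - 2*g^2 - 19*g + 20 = (g - 5)*(g^2 + 3*g - 4) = (g - 5)*(g - 1)*(g + 4)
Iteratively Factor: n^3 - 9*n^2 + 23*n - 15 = (n - 5)*(n^2 - 4*n + 3) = (n - 5)*(n - 1)*(n - 3)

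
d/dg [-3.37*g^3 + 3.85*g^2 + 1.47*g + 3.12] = -10.11*g^2 + 7.7*g + 1.47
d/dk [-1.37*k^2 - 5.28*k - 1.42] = -2.74*k - 5.28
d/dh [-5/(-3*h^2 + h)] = 5*(1 - 6*h)/(h^2*(3*h - 1)^2)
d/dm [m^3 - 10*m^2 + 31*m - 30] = 3*m^2 - 20*m + 31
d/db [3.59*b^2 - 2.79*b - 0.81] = 7.18*b - 2.79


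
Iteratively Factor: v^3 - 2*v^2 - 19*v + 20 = (v + 4)*(v^2 - 6*v + 5) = (v - 1)*(v + 4)*(v - 5)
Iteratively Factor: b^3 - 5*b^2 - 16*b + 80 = (b - 5)*(b^2 - 16) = (b - 5)*(b + 4)*(b - 4)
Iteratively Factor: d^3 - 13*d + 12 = (d + 4)*(d^2 - 4*d + 3) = (d - 3)*(d + 4)*(d - 1)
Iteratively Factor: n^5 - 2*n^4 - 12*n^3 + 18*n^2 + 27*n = (n - 3)*(n^4 + n^3 - 9*n^2 - 9*n) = (n - 3)*(n + 1)*(n^3 - 9*n) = n*(n - 3)*(n + 1)*(n^2 - 9) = n*(n - 3)^2*(n + 1)*(n + 3)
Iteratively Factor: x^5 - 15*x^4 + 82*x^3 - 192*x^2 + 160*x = (x - 5)*(x^4 - 10*x^3 + 32*x^2 - 32*x) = (x - 5)*(x - 2)*(x^3 - 8*x^2 + 16*x) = (x - 5)*(x - 4)*(x - 2)*(x^2 - 4*x) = x*(x - 5)*(x - 4)*(x - 2)*(x - 4)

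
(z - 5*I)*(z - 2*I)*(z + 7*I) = z^3 + 39*z - 70*I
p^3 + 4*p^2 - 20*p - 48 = (p - 4)*(p + 2)*(p + 6)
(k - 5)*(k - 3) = k^2 - 8*k + 15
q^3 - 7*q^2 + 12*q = q*(q - 4)*(q - 3)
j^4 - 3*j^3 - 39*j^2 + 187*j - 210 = (j - 5)*(j - 3)*(j - 2)*(j + 7)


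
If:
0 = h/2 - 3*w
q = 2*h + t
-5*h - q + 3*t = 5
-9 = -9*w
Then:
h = 6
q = 71/2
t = 47/2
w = 1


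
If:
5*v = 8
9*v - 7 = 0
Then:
No Solution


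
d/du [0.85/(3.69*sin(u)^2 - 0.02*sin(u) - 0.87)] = (0.017 - 6.273*sin(u))*cos(u)/(-3.69*sin(u)^2 + 0.02*sin(u) + 0.87)^2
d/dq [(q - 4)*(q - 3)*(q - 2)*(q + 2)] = 4*q^3 - 21*q^2 + 16*q + 28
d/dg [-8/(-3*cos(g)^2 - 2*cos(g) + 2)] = 16*(3*cos(g) + 1)*sin(g)/(3*cos(g)^2 + 2*cos(g) - 2)^2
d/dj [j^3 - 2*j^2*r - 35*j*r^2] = 3*j^2 - 4*j*r - 35*r^2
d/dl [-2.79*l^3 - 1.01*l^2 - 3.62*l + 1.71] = -8.37*l^2 - 2.02*l - 3.62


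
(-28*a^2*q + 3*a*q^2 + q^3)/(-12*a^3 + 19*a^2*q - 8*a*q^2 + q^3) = q*(7*a + q)/(3*a^2 - 4*a*q + q^2)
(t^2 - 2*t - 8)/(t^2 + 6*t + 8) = (t - 4)/(t + 4)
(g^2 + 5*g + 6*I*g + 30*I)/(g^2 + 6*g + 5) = (g + 6*I)/(g + 1)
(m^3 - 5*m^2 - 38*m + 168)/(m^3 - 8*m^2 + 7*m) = (m^2 + 2*m - 24)/(m*(m - 1))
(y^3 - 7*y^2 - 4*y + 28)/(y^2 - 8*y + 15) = (y^3 - 7*y^2 - 4*y + 28)/(y^2 - 8*y + 15)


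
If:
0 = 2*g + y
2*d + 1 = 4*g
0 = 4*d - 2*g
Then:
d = 1/6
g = 1/3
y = -2/3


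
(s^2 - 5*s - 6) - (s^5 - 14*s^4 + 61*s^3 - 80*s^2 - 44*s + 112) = -s^5 + 14*s^4 - 61*s^3 + 81*s^2 + 39*s - 118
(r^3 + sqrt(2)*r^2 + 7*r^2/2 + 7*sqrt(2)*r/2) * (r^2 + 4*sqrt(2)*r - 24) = r^5 + 7*r^4/2 + 5*sqrt(2)*r^4 - 16*r^3 + 35*sqrt(2)*r^3/2 - 56*r^2 - 24*sqrt(2)*r^2 - 84*sqrt(2)*r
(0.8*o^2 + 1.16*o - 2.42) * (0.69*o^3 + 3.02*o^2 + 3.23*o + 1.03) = 0.552*o^5 + 3.2164*o^4 + 4.4174*o^3 - 2.7376*o^2 - 6.6218*o - 2.4926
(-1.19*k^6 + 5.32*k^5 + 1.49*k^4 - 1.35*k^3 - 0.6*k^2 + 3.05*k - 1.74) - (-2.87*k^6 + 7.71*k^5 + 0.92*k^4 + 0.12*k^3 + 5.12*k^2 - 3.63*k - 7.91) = 1.68*k^6 - 2.39*k^5 + 0.57*k^4 - 1.47*k^3 - 5.72*k^2 + 6.68*k + 6.17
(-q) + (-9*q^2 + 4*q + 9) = -9*q^2 + 3*q + 9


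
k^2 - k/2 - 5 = (k - 5/2)*(k + 2)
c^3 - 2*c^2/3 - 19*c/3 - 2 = (c - 3)*(c + 1/3)*(c + 2)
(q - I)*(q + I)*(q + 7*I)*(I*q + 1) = I*q^4 - 6*q^3 + 8*I*q^2 - 6*q + 7*I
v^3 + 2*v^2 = v^2*(v + 2)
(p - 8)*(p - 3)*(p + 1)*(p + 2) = p^4 - 8*p^3 - 7*p^2 + 50*p + 48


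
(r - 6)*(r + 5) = r^2 - r - 30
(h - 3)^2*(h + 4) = h^3 - 2*h^2 - 15*h + 36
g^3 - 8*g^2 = g^2*(g - 8)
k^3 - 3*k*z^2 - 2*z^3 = (k - 2*z)*(k + z)^2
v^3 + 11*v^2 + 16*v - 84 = (v - 2)*(v + 6)*(v + 7)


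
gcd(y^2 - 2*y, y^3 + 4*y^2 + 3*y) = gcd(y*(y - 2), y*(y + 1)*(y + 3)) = y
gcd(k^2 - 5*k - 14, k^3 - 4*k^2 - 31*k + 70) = k - 7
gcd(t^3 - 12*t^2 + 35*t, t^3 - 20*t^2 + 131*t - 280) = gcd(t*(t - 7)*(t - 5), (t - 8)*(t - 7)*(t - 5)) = t^2 - 12*t + 35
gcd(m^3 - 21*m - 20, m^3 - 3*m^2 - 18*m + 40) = m^2 - m - 20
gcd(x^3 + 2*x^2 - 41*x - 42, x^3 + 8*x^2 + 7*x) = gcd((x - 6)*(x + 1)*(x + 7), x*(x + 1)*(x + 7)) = x^2 + 8*x + 7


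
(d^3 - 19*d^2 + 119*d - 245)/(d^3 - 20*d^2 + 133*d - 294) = (d - 5)/(d - 6)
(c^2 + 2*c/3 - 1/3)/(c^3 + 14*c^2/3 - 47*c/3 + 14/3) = (c + 1)/(c^2 + 5*c - 14)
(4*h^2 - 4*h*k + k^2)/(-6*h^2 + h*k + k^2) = (-2*h + k)/(3*h + k)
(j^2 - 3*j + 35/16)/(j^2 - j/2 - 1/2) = (-16*j^2 + 48*j - 35)/(8*(-2*j^2 + j + 1))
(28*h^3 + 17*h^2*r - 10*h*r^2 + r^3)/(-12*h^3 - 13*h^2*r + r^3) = (-7*h + r)/(3*h + r)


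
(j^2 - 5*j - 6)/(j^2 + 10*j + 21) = (j^2 - 5*j - 6)/(j^2 + 10*j + 21)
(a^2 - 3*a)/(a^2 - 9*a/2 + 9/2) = 2*a/(2*a - 3)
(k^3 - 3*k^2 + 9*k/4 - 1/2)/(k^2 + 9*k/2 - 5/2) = (k^2 - 5*k/2 + 1)/(k + 5)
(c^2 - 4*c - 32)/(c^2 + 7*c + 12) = (c - 8)/(c + 3)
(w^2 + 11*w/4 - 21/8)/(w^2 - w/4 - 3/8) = (2*w + 7)/(2*w + 1)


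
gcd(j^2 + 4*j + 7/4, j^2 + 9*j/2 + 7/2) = j + 7/2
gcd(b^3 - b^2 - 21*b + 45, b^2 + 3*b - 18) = b - 3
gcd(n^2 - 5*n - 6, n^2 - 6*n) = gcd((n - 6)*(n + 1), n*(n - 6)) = n - 6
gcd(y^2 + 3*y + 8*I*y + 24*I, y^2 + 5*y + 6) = y + 3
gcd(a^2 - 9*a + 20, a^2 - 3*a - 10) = a - 5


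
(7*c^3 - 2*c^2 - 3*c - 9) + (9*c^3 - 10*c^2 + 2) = 16*c^3 - 12*c^2 - 3*c - 7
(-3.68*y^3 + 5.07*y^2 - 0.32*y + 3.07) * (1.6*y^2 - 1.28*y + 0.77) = -5.888*y^5 + 12.8224*y^4 - 9.8352*y^3 + 9.2255*y^2 - 4.176*y + 2.3639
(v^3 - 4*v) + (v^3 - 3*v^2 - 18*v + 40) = 2*v^3 - 3*v^2 - 22*v + 40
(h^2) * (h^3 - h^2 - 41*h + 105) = h^5 - h^4 - 41*h^3 + 105*h^2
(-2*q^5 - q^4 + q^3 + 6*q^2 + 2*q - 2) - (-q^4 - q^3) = -2*q^5 + 2*q^3 + 6*q^2 + 2*q - 2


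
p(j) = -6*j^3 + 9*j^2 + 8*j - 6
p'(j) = -18*j^2 + 18*j + 8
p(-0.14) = -6.93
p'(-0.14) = 5.13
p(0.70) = 1.95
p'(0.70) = 11.78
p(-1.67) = 33.68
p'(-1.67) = -72.26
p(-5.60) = 1285.14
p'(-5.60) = -657.28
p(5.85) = -852.41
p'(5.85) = -502.70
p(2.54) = -25.94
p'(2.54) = -62.41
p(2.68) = -35.41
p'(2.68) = -73.04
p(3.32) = -99.80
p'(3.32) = -130.64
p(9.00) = -3579.00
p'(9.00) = -1288.00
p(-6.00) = 1566.00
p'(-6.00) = -748.00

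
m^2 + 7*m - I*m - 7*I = (m + 7)*(m - I)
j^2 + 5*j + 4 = (j + 1)*(j + 4)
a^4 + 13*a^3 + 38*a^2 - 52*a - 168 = (a - 2)*(a + 2)*(a + 6)*(a + 7)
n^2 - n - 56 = (n - 8)*(n + 7)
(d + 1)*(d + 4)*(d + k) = d^3 + d^2*k + 5*d^2 + 5*d*k + 4*d + 4*k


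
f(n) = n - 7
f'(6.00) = 1.00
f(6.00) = -1.00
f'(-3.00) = 1.00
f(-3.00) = -10.00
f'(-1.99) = 1.00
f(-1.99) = -8.99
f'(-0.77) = 1.00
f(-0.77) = -7.77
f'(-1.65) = 1.00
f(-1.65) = -8.65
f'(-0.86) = 1.00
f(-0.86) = -7.86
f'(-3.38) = 1.00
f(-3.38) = -10.38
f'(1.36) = 1.00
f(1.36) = -5.64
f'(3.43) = 1.00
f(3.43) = -3.57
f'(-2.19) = 1.00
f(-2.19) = -9.19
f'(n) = 1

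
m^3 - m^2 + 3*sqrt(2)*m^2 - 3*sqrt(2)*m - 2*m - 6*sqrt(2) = (m - 2)*(m + 1)*(m + 3*sqrt(2))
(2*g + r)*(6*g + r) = 12*g^2 + 8*g*r + r^2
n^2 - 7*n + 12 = (n - 4)*(n - 3)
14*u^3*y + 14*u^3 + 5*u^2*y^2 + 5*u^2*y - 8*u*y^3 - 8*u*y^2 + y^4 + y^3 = (-7*u + y)*(-2*u + y)*(u + y)*(y + 1)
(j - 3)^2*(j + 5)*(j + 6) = j^4 + 5*j^3 - 27*j^2 - 81*j + 270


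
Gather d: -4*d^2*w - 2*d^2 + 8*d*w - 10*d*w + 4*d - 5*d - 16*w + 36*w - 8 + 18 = d^2*(-4*w - 2) + d*(-2*w - 1) + 20*w + 10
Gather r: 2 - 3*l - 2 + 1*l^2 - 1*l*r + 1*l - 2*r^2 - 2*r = l^2 - 2*l - 2*r^2 + r*(-l - 2)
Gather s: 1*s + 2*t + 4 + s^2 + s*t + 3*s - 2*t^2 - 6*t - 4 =s^2 + s*(t + 4) - 2*t^2 - 4*t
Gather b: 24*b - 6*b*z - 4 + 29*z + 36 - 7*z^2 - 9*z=b*(24 - 6*z) - 7*z^2 + 20*z + 32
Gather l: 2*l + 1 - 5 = 2*l - 4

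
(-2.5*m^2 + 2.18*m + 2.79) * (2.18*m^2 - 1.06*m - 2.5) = -5.45*m^4 + 7.4024*m^3 + 10.0214*m^2 - 8.4074*m - 6.975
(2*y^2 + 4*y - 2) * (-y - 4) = -2*y^3 - 12*y^2 - 14*y + 8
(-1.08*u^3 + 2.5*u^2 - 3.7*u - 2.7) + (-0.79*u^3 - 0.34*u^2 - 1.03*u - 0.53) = -1.87*u^3 + 2.16*u^2 - 4.73*u - 3.23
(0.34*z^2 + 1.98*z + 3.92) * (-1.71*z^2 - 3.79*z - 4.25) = -0.5814*z^4 - 4.6744*z^3 - 15.6524*z^2 - 23.2718*z - 16.66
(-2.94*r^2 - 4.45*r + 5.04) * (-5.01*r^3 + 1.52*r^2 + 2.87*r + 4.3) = 14.7294*r^5 + 17.8257*r^4 - 40.4522*r^3 - 17.7527*r^2 - 4.6702*r + 21.672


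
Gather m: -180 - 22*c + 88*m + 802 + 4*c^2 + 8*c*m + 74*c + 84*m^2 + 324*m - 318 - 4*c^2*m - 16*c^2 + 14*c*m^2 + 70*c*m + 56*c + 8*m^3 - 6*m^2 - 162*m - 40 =-12*c^2 + 108*c + 8*m^3 + m^2*(14*c + 78) + m*(-4*c^2 + 78*c + 250) + 264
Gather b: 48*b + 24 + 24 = 48*b + 48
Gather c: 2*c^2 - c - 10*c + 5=2*c^2 - 11*c + 5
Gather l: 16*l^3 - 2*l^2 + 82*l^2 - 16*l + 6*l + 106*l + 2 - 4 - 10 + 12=16*l^3 + 80*l^2 + 96*l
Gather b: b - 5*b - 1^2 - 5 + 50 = 44 - 4*b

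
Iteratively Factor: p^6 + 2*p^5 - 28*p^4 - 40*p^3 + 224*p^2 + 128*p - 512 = (p - 4)*(p^5 + 6*p^4 - 4*p^3 - 56*p^2 + 128) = (p - 4)*(p - 2)*(p^4 + 8*p^3 + 12*p^2 - 32*p - 64) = (p - 4)*(p - 2)*(p + 4)*(p^3 + 4*p^2 - 4*p - 16) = (p - 4)*(p - 2)*(p + 4)^2*(p^2 - 4) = (p - 4)*(p - 2)^2*(p + 4)^2*(p + 2)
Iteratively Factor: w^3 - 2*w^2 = (w - 2)*(w^2) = w*(w - 2)*(w)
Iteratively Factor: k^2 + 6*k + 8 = (k + 2)*(k + 4)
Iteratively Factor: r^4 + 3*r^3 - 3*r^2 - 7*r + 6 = (r - 1)*(r^3 + 4*r^2 + r - 6) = (r - 1)*(r + 3)*(r^2 + r - 2) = (r - 1)*(r + 2)*(r + 3)*(r - 1)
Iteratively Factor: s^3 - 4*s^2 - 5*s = (s - 5)*(s^2 + s) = s*(s - 5)*(s + 1)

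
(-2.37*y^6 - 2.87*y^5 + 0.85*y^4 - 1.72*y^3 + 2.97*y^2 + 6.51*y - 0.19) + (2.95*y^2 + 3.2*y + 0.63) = -2.37*y^6 - 2.87*y^5 + 0.85*y^4 - 1.72*y^3 + 5.92*y^2 + 9.71*y + 0.44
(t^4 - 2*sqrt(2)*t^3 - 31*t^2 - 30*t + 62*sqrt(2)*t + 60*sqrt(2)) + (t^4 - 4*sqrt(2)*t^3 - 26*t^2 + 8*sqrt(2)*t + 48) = 2*t^4 - 6*sqrt(2)*t^3 - 57*t^2 - 30*t + 70*sqrt(2)*t + 48 + 60*sqrt(2)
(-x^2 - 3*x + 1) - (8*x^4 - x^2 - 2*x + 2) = -8*x^4 - x - 1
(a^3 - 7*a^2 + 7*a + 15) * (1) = a^3 - 7*a^2 + 7*a + 15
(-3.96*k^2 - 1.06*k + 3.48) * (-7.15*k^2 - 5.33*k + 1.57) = 28.314*k^4 + 28.6858*k^3 - 25.4494*k^2 - 20.2126*k + 5.4636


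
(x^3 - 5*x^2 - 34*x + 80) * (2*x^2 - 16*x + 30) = 2*x^5 - 26*x^4 + 42*x^3 + 554*x^2 - 2300*x + 2400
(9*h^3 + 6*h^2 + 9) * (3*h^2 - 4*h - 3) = 27*h^5 - 18*h^4 - 51*h^3 + 9*h^2 - 36*h - 27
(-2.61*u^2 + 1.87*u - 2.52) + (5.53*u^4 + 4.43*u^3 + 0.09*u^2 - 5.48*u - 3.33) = 5.53*u^4 + 4.43*u^3 - 2.52*u^2 - 3.61*u - 5.85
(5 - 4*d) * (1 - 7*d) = 28*d^2 - 39*d + 5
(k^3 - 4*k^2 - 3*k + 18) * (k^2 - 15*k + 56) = k^5 - 19*k^4 + 113*k^3 - 161*k^2 - 438*k + 1008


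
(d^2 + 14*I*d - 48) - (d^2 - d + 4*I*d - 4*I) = d + 10*I*d - 48 + 4*I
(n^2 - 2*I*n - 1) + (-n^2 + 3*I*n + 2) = I*n + 1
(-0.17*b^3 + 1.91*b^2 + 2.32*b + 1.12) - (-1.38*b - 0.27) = -0.17*b^3 + 1.91*b^2 + 3.7*b + 1.39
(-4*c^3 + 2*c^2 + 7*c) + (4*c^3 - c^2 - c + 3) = c^2 + 6*c + 3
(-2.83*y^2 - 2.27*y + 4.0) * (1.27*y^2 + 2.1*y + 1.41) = -3.5941*y^4 - 8.8259*y^3 - 3.6773*y^2 + 5.1993*y + 5.64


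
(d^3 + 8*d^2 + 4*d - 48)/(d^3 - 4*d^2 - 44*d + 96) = (d + 4)/(d - 8)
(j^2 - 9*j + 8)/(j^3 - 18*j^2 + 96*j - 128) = (j - 1)/(j^2 - 10*j + 16)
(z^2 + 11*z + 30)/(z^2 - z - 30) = (z + 6)/(z - 6)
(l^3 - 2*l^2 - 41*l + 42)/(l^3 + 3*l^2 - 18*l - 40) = (l^3 - 2*l^2 - 41*l + 42)/(l^3 + 3*l^2 - 18*l - 40)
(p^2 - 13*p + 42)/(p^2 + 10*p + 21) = (p^2 - 13*p + 42)/(p^2 + 10*p + 21)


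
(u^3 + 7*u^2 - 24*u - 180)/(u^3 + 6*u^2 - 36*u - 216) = (u - 5)/(u - 6)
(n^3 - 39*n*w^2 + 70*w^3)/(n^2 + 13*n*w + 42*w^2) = (n^2 - 7*n*w + 10*w^2)/(n + 6*w)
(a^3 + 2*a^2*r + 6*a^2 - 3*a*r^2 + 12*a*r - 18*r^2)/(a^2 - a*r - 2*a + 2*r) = (a^2 + 3*a*r + 6*a + 18*r)/(a - 2)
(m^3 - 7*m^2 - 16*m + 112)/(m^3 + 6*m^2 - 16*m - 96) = (m - 7)/(m + 6)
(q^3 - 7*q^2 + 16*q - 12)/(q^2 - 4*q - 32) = (-q^3 + 7*q^2 - 16*q + 12)/(-q^2 + 4*q + 32)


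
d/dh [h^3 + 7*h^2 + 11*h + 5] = 3*h^2 + 14*h + 11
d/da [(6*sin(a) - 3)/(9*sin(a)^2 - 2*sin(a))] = 6*(-9*cos(a) + 9/tan(a) - cos(a)/sin(a)^2)/(9*sin(a) - 2)^2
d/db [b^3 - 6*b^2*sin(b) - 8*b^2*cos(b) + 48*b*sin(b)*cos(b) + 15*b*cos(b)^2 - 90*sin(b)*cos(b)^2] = 8*b^2*sin(b) - 6*b^2*cos(b) + 3*b^2 - 12*b*sin(b) - 15*b*sin(2*b) - 16*b*cos(b) + 48*b*cos(2*b) + 24*sin(2*b) - 45*cos(b)/2 + 15*cos(2*b)/2 - 135*cos(3*b)/2 + 15/2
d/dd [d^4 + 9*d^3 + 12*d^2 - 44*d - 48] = 4*d^3 + 27*d^2 + 24*d - 44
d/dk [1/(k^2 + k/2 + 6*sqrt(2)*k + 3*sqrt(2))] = 2*(-4*k - 12*sqrt(2) - 1)/(2*k^2 + k + 12*sqrt(2)*k + 6*sqrt(2))^2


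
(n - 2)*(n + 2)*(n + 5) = n^3 + 5*n^2 - 4*n - 20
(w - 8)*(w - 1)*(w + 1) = w^3 - 8*w^2 - w + 8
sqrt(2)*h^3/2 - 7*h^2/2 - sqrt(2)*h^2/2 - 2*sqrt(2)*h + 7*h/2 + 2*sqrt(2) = (h - 1)*(h - 4*sqrt(2))*(sqrt(2)*h/2 + 1/2)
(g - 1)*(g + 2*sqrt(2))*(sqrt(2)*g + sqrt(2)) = sqrt(2)*g^3 + 4*g^2 - sqrt(2)*g - 4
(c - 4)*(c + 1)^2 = c^3 - 2*c^2 - 7*c - 4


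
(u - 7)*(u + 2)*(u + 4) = u^3 - u^2 - 34*u - 56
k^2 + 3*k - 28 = (k - 4)*(k + 7)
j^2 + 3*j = j*(j + 3)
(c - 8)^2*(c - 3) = c^3 - 19*c^2 + 112*c - 192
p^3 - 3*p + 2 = (p - 1)^2*(p + 2)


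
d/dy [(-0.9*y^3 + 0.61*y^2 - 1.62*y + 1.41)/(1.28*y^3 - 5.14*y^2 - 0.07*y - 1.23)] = (-4.44089209850063e-16*y^5 + 3.8452*y^4 + 4.2732*y^3 - 10.4629*y^2 + 12.9942*y + 2.0913)/(1.6384*y^6 - 13.1584*y^5 + 26.2404*y^4 - 2.4292*y^3 + 12.6493*y^2 + 0.1722*y + 1.5129)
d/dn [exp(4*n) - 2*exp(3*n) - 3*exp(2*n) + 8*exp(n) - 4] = (4*exp(3*n) - 6*exp(2*n) - 6*exp(n) + 8)*exp(n)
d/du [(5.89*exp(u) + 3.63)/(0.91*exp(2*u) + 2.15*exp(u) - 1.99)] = (-(1.82*exp(u) + 2.15)*(5.89*exp(u) + 3.63) + 5.3599*exp(2*u) + 12.6635*exp(u) - 11.7211)*exp(u)/(0.91*exp(2*u) + 2.15*exp(u) - 1.99)^2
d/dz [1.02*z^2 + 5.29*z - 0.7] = 2.04*z + 5.29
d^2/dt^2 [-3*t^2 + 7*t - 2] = -6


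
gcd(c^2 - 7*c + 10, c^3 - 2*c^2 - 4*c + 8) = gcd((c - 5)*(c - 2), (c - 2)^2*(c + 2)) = c - 2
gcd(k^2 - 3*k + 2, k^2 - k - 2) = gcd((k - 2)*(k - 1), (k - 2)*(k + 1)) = k - 2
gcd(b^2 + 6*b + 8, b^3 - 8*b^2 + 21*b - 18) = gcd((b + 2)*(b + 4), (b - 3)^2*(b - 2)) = 1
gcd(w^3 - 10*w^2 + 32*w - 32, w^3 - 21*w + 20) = w - 4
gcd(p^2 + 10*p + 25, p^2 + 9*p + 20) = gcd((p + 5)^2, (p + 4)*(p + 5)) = p + 5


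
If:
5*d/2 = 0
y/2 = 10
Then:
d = 0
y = 20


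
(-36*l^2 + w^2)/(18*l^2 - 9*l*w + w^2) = (6*l + w)/(-3*l + w)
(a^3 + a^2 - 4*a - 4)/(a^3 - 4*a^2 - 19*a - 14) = (a - 2)/(a - 7)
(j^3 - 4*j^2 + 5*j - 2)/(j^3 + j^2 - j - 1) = (j^2 - 3*j + 2)/(j^2 + 2*j + 1)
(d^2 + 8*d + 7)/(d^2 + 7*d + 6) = (d + 7)/(d + 6)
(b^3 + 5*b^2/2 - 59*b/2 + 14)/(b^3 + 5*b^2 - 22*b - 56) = (b - 1/2)/(b + 2)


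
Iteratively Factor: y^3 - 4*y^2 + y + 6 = (y - 3)*(y^2 - y - 2) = (y - 3)*(y - 2)*(y + 1)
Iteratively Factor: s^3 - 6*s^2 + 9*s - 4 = (s - 1)*(s^2 - 5*s + 4) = (s - 1)^2*(s - 4)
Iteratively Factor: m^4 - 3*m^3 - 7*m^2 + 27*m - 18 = (m - 1)*(m^3 - 2*m^2 - 9*m + 18) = (m - 3)*(m - 1)*(m^2 + m - 6) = (m - 3)*(m - 1)*(m + 3)*(m - 2)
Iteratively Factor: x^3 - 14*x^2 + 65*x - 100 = (x - 5)*(x^2 - 9*x + 20) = (x - 5)*(x - 4)*(x - 5)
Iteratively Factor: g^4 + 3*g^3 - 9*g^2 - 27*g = (g + 3)*(g^3 - 9*g) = g*(g + 3)*(g^2 - 9) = g*(g - 3)*(g + 3)*(g + 3)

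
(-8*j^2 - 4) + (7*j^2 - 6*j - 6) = -j^2 - 6*j - 10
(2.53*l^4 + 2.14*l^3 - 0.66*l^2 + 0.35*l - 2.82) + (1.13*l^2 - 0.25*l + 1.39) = 2.53*l^4 + 2.14*l^3 + 0.47*l^2 + 0.1*l - 1.43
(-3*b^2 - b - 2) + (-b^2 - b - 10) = -4*b^2 - 2*b - 12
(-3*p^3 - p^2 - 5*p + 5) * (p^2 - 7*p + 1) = -3*p^5 + 20*p^4 - p^3 + 39*p^2 - 40*p + 5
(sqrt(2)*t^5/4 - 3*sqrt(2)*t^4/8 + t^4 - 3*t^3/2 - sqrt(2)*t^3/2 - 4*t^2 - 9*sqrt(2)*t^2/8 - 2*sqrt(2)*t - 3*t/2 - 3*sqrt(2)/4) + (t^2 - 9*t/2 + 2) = sqrt(2)*t^5/4 - 3*sqrt(2)*t^4/8 + t^4 - 3*t^3/2 - sqrt(2)*t^3/2 - 3*t^2 - 9*sqrt(2)*t^2/8 - 6*t - 2*sqrt(2)*t - 3*sqrt(2)/4 + 2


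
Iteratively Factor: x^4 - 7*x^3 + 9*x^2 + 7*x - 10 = (x - 1)*(x^3 - 6*x^2 + 3*x + 10) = (x - 1)*(x + 1)*(x^2 - 7*x + 10) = (x - 2)*(x - 1)*(x + 1)*(x - 5)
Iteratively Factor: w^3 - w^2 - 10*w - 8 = (w + 2)*(w^2 - 3*w - 4) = (w + 1)*(w + 2)*(w - 4)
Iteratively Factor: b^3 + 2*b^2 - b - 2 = (b + 1)*(b^2 + b - 2) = (b - 1)*(b + 1)*(b + 2)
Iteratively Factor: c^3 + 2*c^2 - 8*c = (c - 2)*(c^2 + 4*c) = c*(c - 2)*(c + 4)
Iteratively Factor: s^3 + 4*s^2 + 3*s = (s + 3)*(s^2 + s) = (s + 1)*(s + 3)*(s)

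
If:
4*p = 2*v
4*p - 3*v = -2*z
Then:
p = z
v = 2*z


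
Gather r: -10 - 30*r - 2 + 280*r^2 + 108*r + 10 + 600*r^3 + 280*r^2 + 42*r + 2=600*r^3 + 560*r^2 + 120*r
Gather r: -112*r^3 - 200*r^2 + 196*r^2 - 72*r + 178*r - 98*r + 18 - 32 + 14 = -112*r^3 - 4*r^2 + 8*r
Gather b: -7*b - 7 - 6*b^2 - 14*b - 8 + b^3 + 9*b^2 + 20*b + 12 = b^3 + 3*b^2 - b - 3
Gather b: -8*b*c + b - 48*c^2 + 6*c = b*(1 - 8*c) - 48*c^2 + 6*c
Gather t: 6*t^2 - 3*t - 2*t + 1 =6*t^2 - 5*t + 1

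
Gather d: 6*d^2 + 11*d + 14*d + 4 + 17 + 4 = 6*d^2 + 25*d + 25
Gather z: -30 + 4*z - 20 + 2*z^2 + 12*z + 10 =2*z^2 + 16*z - 40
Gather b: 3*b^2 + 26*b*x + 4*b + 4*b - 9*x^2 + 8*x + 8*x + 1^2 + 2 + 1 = 3*b^2 + b*(26*x + 8) - 9*x^2 + 16*x + 4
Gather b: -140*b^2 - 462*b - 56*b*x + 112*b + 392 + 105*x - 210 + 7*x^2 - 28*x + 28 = -140*b^2 + b*(-56*x - 350) + 7*x^2 + 77*x + 210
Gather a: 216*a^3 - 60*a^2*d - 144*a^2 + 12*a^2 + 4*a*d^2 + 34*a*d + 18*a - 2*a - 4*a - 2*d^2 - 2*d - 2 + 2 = 216*a^3 + a^2*(-60*d - 132) + a*(4*d^2 + 34*d + 12) - 2*d^2 - 2*d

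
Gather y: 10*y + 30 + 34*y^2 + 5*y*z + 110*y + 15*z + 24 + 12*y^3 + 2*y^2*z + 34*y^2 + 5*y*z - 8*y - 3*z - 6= 12*y^3 + y^2*(2*z + 68) + y*(10*z + 112) + 12*z + 48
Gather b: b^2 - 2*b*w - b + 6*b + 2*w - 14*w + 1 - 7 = b^2 + b*(5 - 2*w) - 12*w - 6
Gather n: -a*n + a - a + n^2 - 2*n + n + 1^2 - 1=n^2 + n*(-a - 1)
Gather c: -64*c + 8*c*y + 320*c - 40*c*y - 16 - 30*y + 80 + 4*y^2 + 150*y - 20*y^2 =c*(256 - 32*y) - 16*y^2 + 120*y + 64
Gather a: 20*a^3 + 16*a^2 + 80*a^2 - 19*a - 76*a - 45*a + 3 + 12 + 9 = 20*a^3 + 96*a^2 - 140*a + 24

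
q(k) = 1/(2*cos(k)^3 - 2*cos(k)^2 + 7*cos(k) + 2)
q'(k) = (6*sin(k)*cos(k)^2 - 4*sin(k)*cos(k) + 7*sin(k))/(2*cos(k)^3 - 2*cos(k)^2 + 7*cos(k) + 2)^2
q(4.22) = -0.51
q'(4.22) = -2.33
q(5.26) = 0.19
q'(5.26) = -0.19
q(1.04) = 0.19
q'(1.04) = 0.20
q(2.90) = -0.12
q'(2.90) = 0.05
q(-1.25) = 0.25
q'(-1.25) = -0.36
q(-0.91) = 0.17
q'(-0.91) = -0.15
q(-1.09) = 0.20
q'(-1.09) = -0.23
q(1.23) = 0.24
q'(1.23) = 0.34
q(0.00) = 0.11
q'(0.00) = 0.00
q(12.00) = 0.13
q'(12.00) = -0.07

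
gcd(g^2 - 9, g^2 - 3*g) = g - 3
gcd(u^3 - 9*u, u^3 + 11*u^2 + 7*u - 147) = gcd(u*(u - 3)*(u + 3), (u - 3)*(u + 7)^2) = u - 3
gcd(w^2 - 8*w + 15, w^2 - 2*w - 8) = 1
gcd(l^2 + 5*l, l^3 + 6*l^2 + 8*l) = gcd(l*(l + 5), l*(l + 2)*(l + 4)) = l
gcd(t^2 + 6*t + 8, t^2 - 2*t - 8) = t + 2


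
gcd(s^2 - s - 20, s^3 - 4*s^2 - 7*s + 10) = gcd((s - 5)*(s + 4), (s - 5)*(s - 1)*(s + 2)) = s - 5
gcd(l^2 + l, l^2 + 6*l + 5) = l + 1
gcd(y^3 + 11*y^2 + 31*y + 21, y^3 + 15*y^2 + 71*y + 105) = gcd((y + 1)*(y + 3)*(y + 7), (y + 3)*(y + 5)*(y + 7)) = y^2 + 10*y + 21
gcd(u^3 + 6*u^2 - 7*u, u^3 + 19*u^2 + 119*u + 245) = u + 7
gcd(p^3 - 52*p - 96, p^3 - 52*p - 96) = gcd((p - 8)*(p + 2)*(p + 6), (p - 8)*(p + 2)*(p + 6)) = p^3 - 52*p - 96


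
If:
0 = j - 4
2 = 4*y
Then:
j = 4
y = 1/2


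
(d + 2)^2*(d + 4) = d^3 + 8*d^2 + 20*d + 16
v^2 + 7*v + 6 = (v + 1)*(v + 6)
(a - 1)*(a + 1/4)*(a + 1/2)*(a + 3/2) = a^4 + 5*a^3/4 - a^2 - 17*a/16 - 3/16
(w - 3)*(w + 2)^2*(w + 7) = w^4 + 8*w^3 - w^2 - 68*w - 84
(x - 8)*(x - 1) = x^2 - 9*x + 8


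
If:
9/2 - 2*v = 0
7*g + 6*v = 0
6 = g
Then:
No Solution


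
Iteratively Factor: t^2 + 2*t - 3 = (t + 3)*(t - 1)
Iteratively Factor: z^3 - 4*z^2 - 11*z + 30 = (z - 5)*(z^2 + z - 6) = (z - 5)*(z - 2)*(z + 3)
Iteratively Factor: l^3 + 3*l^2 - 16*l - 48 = (l - 4)*(l^2 + 7*l + 12) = (l - 4)*(l + 3)*(l + 4)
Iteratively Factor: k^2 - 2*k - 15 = (k + 3)*(k - 5)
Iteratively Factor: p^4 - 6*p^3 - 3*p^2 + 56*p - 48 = (p - 4)*(p^3 - 2*p^2 - 11*p + 12) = (p - 4)*(p - 1)*(p^2 - p - 12) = (p - 4)*(p - 1)*(p + 3)*(p - 4)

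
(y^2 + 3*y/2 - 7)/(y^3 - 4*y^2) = (y^2 + 3*y/2 - 7)/(y^2*(y - 4))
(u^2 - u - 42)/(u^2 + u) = (u^2 - u - 42)/(u*(u + 1))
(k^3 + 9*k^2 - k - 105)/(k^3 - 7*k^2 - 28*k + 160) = (k^2 + 4*k - 21)/(k^2 - 12*k + 32)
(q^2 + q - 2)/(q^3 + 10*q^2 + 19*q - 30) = (q + 2)/(q^2 + 11*q + 30)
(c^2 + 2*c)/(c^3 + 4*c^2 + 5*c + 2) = c/(c^2 + 2*c + 1)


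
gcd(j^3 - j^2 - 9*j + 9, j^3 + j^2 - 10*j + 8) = j - 1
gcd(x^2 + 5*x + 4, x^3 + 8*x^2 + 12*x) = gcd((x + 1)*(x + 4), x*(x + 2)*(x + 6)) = 1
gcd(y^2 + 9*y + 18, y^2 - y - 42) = y + 6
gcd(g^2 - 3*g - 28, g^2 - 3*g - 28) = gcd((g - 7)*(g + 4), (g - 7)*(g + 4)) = g^2 - 3*g - 28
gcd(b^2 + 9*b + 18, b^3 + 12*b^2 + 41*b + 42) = b + 3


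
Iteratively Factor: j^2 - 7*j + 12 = (j - 4)*(j - 3)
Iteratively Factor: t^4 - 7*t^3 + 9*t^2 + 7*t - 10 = (t - 2)*(t^3 - 5*t^2 - t + 5) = (t - 5)*(t - 2)*(t^2 - 1) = (t - 5)*(t - 2)*(t + 1)*(t - 1)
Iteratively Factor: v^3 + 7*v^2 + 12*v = (v + 3)*(v^2 + 4*v) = (v + 3)*(v + 4)*(v)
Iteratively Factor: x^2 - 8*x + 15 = (x - 5)*(x - 3)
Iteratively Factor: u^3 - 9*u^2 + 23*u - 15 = (u - 1)*(u^2 - 8*u + 15) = (u - 5)*(u - 1)*(u - 3)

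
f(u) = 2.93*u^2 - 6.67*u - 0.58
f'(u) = 5.86*u - 6.67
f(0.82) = -4.08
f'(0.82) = -1.86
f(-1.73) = 19.73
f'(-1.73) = -16.81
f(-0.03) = -0.38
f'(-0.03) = -6.85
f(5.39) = 48.59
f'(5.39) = 24.92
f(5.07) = 40.92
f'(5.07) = 23.04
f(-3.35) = 54.65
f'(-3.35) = -26.30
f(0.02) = -0.71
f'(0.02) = -6.55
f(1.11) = -4.37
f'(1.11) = -0.17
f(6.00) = 64.88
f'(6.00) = 28.49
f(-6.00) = 144.92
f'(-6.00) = -41.83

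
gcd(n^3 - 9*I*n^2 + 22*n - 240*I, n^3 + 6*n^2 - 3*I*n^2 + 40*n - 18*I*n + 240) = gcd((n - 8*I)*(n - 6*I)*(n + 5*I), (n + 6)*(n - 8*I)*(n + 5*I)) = n^2 - 3*I*n + 40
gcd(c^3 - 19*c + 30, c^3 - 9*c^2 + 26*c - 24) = c^2 - 5*c + 6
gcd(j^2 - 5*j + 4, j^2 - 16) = j - 4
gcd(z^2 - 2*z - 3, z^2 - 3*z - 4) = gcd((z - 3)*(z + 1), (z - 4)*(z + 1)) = z + 1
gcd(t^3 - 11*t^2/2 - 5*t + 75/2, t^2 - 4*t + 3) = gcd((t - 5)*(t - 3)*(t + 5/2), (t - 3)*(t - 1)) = t - 3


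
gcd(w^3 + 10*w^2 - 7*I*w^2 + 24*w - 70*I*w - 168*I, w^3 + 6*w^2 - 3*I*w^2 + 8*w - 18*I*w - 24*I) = w + 4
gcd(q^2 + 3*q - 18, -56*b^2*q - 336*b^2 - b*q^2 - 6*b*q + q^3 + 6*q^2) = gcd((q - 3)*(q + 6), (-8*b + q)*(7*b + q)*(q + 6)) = q + 6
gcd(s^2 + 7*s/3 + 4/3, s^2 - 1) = s + 1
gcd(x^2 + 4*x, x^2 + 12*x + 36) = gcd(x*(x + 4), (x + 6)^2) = 1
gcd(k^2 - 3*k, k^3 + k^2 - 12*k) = k^2 - 3*k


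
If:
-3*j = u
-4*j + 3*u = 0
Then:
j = 0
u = 0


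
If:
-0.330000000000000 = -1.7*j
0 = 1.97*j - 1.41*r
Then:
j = 0.19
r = 0.27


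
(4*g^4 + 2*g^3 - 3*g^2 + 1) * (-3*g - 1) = -12*g^5 - 10*g^4 + 7*g^3 + 3*g^2 - 3*g - 1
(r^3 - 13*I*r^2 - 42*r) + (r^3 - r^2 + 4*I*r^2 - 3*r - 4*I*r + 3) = 2*r^3 - r^2 - 9*I*r^2 - 45*r - 4*I*r + 3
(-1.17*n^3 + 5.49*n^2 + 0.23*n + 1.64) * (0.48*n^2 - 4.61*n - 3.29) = -0.5616*n^5 + 8.0289*n^4 - 21.3492*n^3 - 18.3352*n^2 - 8.3171*n - 5.3956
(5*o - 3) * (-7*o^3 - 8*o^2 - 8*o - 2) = -35*o^4 - 19*o^3 - 16*o^2 + 14*o + 6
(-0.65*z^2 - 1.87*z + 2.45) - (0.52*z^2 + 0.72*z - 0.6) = -1.17*z^2 - 2.59*z + 3.05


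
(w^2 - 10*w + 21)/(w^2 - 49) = (w - 3)/(w + 7)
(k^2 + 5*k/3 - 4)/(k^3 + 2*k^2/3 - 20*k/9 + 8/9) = 3*(3*k^2 + 5*k - 12)/(9*k^3 + 6*k^2 - 20*k + 8)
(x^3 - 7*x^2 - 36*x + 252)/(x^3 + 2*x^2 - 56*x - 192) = (x^2 - 13*x + 42)/(x^2 - 4*x - 32)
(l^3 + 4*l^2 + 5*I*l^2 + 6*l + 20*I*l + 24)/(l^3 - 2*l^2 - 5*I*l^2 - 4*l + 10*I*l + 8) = (l^2 + l*(4 + 6*I) + 24*I)/(l^2 + l*(-2 - 4*I) + 8*I)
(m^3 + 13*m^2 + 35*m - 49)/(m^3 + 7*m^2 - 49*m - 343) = (m - 1)/(m - 7)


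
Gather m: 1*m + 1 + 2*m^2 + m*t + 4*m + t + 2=2*m^2 + m*(t + 5) + t + 3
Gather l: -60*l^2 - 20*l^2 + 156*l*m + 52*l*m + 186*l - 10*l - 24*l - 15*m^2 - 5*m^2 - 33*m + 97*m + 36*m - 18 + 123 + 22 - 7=-80*l^2 + l*(208*m + 152) - 20*m^2 + 100*m + 120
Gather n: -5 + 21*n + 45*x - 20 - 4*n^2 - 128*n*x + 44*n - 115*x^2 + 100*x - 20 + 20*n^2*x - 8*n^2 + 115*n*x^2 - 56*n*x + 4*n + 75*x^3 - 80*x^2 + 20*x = n^2*(20*x - 12) + n*(115*x^2 - 184*x + 69) + 75*x^3 - 195*x^2 + 165*x - 45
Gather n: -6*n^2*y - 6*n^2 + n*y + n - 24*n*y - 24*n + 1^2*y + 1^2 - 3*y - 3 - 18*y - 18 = n^2*(-6*y - 6) + n*(-23*y - 23) - 20*y - 20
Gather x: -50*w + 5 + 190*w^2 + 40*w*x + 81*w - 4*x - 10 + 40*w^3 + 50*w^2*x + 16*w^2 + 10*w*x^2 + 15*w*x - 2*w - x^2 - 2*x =40*w^3 + 206*w^2 + 29*w + x^2*(10*w - 1) + x*(50*w^2 + 55*w - 6) - 5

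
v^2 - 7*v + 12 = (v - 4)*(v - 3)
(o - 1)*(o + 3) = o^2 + 2*o - 3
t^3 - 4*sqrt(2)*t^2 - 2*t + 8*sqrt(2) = (t - 4*sqrt(2))*(t - sqrt(2))*(t + sqrt(2))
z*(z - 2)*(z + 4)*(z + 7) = z^4 + 9*z^3 + 6*z^2 - 56*z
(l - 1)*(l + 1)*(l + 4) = l^3 + 4*l^2 - l - 4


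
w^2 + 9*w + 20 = (w + 4)*(w + 5)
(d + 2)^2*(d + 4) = d^3 + 8*d^2 + 20*d + 16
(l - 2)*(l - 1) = l^2 - 3*l + 2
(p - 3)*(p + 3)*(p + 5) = p^3 + 5*p^2 - 9*p - 45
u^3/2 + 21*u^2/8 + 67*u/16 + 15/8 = (u/2 + 1)*(u + 3/4)*(u + 5/2)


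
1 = 1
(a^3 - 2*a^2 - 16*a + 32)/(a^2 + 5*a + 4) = (a^2 - 6*a + 8)/(a + 1)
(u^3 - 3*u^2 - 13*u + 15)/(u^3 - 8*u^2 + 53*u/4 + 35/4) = 4*(u^2 + 2*u - 3)/(4*u^2 - 12*u - 7)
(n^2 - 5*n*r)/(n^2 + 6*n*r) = (n - 5*r)/(n + 6*r)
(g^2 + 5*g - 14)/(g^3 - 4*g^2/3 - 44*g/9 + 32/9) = 9*(g^2 + 5*g - 14)/(9*g^3 - 12*g^2 - 44*g + 32)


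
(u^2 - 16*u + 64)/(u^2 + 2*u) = (u^2 - 16*u + 64)/(u*(u + 2))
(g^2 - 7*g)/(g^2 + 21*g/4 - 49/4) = 4*g*(g - 7)/(4*g^2 + 21*g - 49)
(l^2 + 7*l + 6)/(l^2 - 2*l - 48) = (l + 1)/(l - 8)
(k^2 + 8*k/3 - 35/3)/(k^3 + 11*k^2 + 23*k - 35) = (k - 7/3)/(k^2 + 6*k - 7)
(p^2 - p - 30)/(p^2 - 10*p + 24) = (p + 5)/(p - 4)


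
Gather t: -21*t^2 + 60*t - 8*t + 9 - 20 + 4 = -21*t^2 + 52*t - 7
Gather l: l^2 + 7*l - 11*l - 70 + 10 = l^2 - 4*l - 60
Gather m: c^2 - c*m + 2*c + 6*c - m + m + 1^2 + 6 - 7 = c^2 - c*m + 8*c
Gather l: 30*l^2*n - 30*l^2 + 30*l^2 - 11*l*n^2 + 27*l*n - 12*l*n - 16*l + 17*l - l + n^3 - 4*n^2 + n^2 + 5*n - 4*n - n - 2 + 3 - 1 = 30*l^2*n + l*(-11*n^2 + 15*n) + n^3 - 3*n^2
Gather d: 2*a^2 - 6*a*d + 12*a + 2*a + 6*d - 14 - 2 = 2*a^2 + 14*a + d*(6 - 6*a) - 16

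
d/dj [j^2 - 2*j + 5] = 2*j - 2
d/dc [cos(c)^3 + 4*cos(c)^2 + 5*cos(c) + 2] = (3*sin(c)^2 - 8*cos(c) - 8)*sin(c)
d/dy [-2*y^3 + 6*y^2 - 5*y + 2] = -6*y^2 + 12*y - 5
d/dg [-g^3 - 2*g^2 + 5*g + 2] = -3*g^2 - 4*g + 5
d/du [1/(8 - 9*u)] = 9/(9*u - 8)^2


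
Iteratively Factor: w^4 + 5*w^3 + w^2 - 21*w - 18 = (w + 3)*(w^3 + 2*w^2 - 5*w - 6) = (w + 1)*(w + 3)*(w^2 + w - 6) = (w - 2)*(w + 1)*(w + 3)*(w + 3)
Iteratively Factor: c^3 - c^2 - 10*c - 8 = (c + 1)*(c^2 - 2*c - 8) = (c - 4)*(c + 1)*(c + 2)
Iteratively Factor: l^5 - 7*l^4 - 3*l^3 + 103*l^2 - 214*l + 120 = (l - 1)*(l^4 - 6*l^3 - 9*l^2 + 94*l - 120) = (l - 5)*(l - 1)*(l^3 - l^2 - 14*l + 24) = (l - 5)*(l - 1)*(l + 4)*(l^2 - 5*l + 6) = (l - 5)*(l - 3)*(l - 1)*(l + 4)*(l - 2)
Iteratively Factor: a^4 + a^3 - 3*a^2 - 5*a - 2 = (a - 2)*(a^3 + 3*a^2 + 3*a + 1) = (a - 2)*(a + 1)*(a^2 + 2*a + 1) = (a - 2)*(a + 1)^2*(a + 1)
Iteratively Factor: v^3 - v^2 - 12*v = (v + 3)*(v^2 - 4*v) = (v - 4)*(v + 3)*(v)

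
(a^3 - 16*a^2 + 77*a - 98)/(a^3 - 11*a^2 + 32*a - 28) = (a - 7)/(a - 2)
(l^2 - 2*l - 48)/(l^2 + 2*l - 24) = (l - 8)/(l - 4)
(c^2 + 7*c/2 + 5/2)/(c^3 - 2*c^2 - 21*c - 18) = (c + 5/2)/(c^2 - 3*c - 18)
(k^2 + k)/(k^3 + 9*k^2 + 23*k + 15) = k/(k^2 + 8*k + 15)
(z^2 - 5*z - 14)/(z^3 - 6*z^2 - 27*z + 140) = (z + 2)/(z^2 + z - 20)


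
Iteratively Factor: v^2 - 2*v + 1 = (v - 1)*(v - 1)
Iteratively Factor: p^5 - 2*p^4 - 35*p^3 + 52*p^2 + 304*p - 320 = (p - 5)*(p^4 + 3*p^3 - 20*p^2 - 48*p + 64) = (p - 5)*(p - 4)*(p^3 + 7*p^2 + 8*p - 16) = (p - 5)*(p - 4)*(p + 4)*(p^2 + 3*p - 4) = (p - 5)*(p - 4)*(p - 1)*(p + 4)*(p + 4)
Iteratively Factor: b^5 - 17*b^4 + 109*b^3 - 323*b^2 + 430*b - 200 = (b - 1)*(b^4 - 16*b^3 + 93*b^2 - 230*b + 200) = (b - 2)*(b - 1)*(b^3 - 14*b^2 + 65*b - 100) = (b - 4)*(b - 2)*(b - 1)*(b^2 - 10*b + 25) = (b - 5)*(b - 4)*(b - 2)*(b - 1)*(b - 5)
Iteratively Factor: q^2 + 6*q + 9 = (q + 3)*(q + 3)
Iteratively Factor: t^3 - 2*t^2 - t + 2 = (t - 1)*(t^2 - t - 2) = (t - 2)*(t - 1)*(t + 1)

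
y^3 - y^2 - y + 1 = (y - 1)^2*(y + 1)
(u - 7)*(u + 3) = u^2 - 4*u - 21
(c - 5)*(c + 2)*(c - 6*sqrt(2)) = c^3 - 6*sqrt(2)*c^2 - 3*c^2 - 10*c + 18*sqrt(2)*c + 60*sqrt(2)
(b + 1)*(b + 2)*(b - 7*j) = b^3 - 7*b^2*j + 3*b^2 - 21*b*j + 2*b - 14*j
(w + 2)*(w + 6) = w^2 + 8*w + 12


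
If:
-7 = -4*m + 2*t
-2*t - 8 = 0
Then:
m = -1/4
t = -4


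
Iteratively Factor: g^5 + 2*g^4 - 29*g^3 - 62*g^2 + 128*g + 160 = (g - 2)*(g^4 + 4*g^3 - 21*g^2 - 104*g - 80) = (g - 2)*(g + 1)*(g^3 + 3*g^2 - 24*g - 80) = (g - 5)*(g - 2)*(g + 1)*(g^2 + 8*g + 16) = (g - 5)*(g - 2)*(g + 1)*(g + 4)*(g + 4)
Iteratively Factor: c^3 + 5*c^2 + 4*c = (c + 1)*(c^2 + 4*c) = (c + 1)*(c + 4)*(c)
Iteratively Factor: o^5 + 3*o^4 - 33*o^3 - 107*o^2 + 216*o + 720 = (o - 5)*(o^4 + 8*o^3 + 7*o^2 - 72*o - 144) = (o - 5)*(o - 3)*(o^3 + 11*o^2 + 40*o + 48) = (o - 5)*(o - 3)*(o + 3)*(o^2 + 8*o + 16) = (o - 5)*(o - 3)*(o + 3)*(o + 4)*(o + 4)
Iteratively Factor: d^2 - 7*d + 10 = (d - 2)*(d - 5)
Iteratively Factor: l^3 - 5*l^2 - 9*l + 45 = (l + 3)*(l^2 - 8*l + 15) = (l - 5)*(l + 3)*(l - 3)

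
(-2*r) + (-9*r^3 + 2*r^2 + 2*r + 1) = -9*r^3 + 2*r^2 + 1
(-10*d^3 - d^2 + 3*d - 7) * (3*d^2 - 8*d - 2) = -30*d^5 + 77*d^4 + 37*d^3 - 43*d^2 + 50*d + 14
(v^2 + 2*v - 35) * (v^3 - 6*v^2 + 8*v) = v^5 - 4*v^4 - 39*v^3 + 226*v^2 - 280*v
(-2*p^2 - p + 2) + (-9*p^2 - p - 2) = -11*p^2 - 2*p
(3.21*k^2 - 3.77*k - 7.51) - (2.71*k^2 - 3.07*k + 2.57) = 0.5*k^2 - 0.7*k - 10.08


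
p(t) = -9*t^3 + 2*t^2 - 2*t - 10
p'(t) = -27*t^2 + 4*t - 2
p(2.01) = -79.03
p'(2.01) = -103.04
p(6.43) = -2332.80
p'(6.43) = -1092.59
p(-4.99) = 1168.04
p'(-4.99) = -694.26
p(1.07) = -20.88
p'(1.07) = -28.63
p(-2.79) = 206.61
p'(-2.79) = -223.33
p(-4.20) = 700.47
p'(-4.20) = -495.08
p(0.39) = -11.01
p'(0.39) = -4.55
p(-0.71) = -4.35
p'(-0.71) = -18.45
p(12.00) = -15298.00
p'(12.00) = -3842.00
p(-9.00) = 6731.00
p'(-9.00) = -2225.00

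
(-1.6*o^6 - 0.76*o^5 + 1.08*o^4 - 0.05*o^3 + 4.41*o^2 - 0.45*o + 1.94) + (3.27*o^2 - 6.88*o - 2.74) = -1.6*o^6 - 0.76*o^5 + 1.08*o^4 - 0.05*o^3 + 7.68*o^2 - 7.33*o - 0.8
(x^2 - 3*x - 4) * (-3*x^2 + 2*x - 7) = -3*x^4 + 11*x^3 - x^2 + 13*x + 28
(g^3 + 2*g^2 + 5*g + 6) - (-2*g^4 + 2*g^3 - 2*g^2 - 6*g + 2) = 2*g^4 - g^3 + 4*g^2 + 11*g + 4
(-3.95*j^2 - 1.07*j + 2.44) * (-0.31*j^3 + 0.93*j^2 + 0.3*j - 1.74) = 1.2245*j^5 - 3.3418*j^4 - 2.9365*j^3 + 8.8212*j^2 + 2.5938*j - 4.2456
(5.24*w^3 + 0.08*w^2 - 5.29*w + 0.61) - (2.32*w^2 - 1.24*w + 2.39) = 5.24*w^3 - 2.24*w^2 - 4.05*w - 1.78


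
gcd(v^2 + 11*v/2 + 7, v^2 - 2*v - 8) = v + 2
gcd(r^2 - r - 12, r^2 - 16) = r - 4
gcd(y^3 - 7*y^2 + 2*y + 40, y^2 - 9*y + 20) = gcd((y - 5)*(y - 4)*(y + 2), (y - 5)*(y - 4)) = y^2 - 9*y + 20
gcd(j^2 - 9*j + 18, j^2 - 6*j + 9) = j - 3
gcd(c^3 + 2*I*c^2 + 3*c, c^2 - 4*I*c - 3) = c - I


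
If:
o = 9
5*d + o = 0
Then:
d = -9/5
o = 9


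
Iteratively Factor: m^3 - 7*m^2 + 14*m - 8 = (m - 1)*(m^2 - 6*m + 8) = (m - 4)*(m - 1)*(m - 2)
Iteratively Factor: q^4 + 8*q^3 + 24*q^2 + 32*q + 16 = (q + 2)*(q^3 + 6*q^2 + 12*q + 8) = (q + 2)^2*(q^2 + 4*q + 4) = (q + 2)^3*(q + 2)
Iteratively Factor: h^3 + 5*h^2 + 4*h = (h + 4)*(h^2 + h) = (h + 1)*(h + 4)*(h)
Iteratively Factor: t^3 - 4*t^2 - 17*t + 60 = (t + 4)*(t^2 - 8*t + 15) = (t - 3)*(t + 4)*(t - 5)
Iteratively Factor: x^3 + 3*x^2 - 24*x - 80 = (x + 4)*(x^2 - x - 20) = (x - 5)*(x + 4)*(x + 4)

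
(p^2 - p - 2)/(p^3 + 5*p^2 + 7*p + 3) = (p - 2)/(p^2 + 4*p + 3)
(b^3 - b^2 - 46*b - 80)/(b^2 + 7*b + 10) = b - 8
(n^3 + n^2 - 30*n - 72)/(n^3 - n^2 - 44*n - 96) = (n - 6)/(n - 8)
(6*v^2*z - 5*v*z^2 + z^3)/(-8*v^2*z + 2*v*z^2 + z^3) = (-3*v + z)/(4*v + z)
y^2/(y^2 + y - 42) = y^2/(y^2 + y - 42)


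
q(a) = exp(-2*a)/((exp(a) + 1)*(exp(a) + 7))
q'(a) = -2*exp(-2*a)/((exp(a) + 1)*(exp(a) + 7)) - exp(-a)/((exp(a) + 1)*(exp(a) + 7)^2) - exp(-a)/((exp(a) + 1)^2*(exp(a) + 7)) = 2*(-2*exp(2*a) - 12*exp(a) - 7)*exp(-2*a)/(exp(4*a) + 16*exp(3*a) + 78*exp(2*a) + 112*exp(a) + 49)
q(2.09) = 0.00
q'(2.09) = -0.00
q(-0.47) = 0.21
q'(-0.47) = -0.51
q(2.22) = 0.00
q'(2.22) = -0.00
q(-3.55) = 167.62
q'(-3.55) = -340.60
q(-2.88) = 42.58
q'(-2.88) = -87.77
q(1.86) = 0.00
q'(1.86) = -0.00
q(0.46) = 0.02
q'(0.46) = -0.05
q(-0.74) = 0.40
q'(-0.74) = -0.95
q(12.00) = 0.00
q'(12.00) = 0.00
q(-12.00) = 3784133732.22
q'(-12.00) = -7568294036.32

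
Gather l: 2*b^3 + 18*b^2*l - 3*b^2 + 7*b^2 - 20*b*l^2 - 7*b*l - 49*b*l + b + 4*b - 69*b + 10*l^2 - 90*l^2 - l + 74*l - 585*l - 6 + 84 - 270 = 2*b^3 + 4*b^2 - 64*b + l^2*(-20*b - 80) + l*(18*b^2 - 56*b - 512) - 192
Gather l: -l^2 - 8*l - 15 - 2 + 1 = -l^2 - 8*l - 16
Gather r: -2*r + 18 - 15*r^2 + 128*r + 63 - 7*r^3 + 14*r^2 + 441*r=-7*r^3 - r^2 + 567*r + 81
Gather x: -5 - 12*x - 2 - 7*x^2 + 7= -7*x^2 - 12*x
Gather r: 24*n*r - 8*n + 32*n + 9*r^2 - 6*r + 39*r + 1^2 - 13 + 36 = 24*n + 9*r^2 + r*(24*n + 33) + 24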